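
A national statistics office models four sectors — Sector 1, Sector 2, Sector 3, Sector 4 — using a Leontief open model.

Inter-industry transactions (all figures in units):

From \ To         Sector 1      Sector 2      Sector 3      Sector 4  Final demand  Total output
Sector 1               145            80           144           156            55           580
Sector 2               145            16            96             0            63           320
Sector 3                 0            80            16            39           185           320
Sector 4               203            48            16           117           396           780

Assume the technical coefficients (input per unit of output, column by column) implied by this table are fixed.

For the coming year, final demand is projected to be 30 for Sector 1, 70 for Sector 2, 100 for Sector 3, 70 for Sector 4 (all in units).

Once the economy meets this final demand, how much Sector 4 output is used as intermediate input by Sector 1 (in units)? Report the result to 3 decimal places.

Technical coefficients a_ij = z_ij / X_j:
  a_11 = 145/580 = 0.25, a_21 = 145/580 = 0.25, a_31 = 0/580 = 0.00, a_41 = 203/580 = 0.35
  a_12 = 80/320 = 0.25, a_22 = 16/320 = 0.05, a_32 = 80/320 = 0.25, a_42 = 48/320 = 0.15
  a_13 = 144/320 = 0.45, a_23 = 96/320 = 0.30, a_33 = 16/320 = 0.05, a_43 = 16/320 = 0.05
  a_14 = 156/780 = 0.20, a_24 = 0/780 = 0.00, a_34 = 39/780 = 0.05, a_44 = 117/780 = 0.15
I − A =
  [   0.75    -0.25    -0.45    -0.20]
  [  -0.25     0.95    -0.30     0.00]
  [   0.00    -0.25     0.95    -0.05]
  [  -0.35    -0.15    -0.05     0.85]
Compute the cofactors C_ij = (−1)^(i+j)·(3×3 minor ij) of I−A; the adjugate is their transpose:
adj(I−A) = Cᵀ =
  [ 0.698750   0.331250   0.445625   0.190625]
  [ 0.206500   0.529375   0.268375   0.064375]
  [ 0.071625   0.151875   0.478500   0.045000]
  [ 0.328375   0.238750   0.259000   0.533125]
det(I−A) = Σ_j (I−A)_1j·C_1j = (0.75)(0.698750) + (-0.25)(0.206500) + (-0.45)(0.071625) + (-0.20)(0.328375) = 0.37453125
(I − A)⁻¹ = adj(I−A) / det(I−A) ≈
  [   1.8657     0.8844     1.1898     0.5090]
  [   0.5514     1.4134     0.7166     0.1719]
  [   0.1912     0.4055     1.2776     0.1202]
  [   0.8768     0.6375     0.6915     1.4234]
First solve x = (I − A)⁻¹ d = adj(I−A)·d / det(I−A); in particular x_1 = (0.698750·30 + 0.331250·70 + 0.445625·100 + 0.190625·70) / 0.37453125 = 102.05625 / 0.37453125 ≈ 272.49061.
Intermediate flow from 4 to 1: z_41 = a_41 · x_1 = 0.35 × 102.05625 / 0.37453125 = 35.7196875 / 0.37453125 ≈ 95.372.

z_41 = 95.372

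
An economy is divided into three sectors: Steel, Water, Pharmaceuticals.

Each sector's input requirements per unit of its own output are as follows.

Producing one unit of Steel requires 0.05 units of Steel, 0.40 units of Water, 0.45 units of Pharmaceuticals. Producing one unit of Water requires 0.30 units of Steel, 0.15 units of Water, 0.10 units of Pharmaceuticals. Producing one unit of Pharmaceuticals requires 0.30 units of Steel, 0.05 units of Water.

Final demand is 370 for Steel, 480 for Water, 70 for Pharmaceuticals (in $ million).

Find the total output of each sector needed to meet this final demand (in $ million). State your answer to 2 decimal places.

x_1 = 892.03, x_2 = 1018.21, x_3 = 573.24

I − A =
  [   0.95    -0.30    -0.30]
  [  -0.40     0.85    -0.05]
  [  -0.45    -0.10     1.00]
Cofactors of I−A, C_ij = (−1)^(i+j)·(minor ij) (rows/columns in the sector order above):
  C_11 = (0.85)(1.00) − (-0.05)(-0.10) = 0.8450
  C_12 = −[(-0.40)(1.00) − (-0.05)(-0.45)] = 0.4225
  C_13 = (-0.40)(-0.10) − (0.85)(-0.45) = 0.4225
  C_21 = −[(-0.30)(1.00) − (-0.30)(-0.10)] = 0.3300
  C_22 = (0.95)(1.00) − (-0.30)(-0.45) = 0.8150
  C_23 = −[(0.95)(-0.10) − (-0.30)(-0.45)] = 0.2300
  C_31 = (-0.30)(-0.05) − (-0.30)(0.85) = 0.2700
  C_32 = −[(0.95)(-0.05) − (-0.30)(-0.40)] = 0.1675
  C_33 = (0.95)(0.85) − (-0.30)(-0.40) = 0.6875
det(I−A) = Σ_j (I−A)_1j·C_1j = (0.95)(0.8450) + (-0.30)(0.4225) + (-0.30)(0.4225) = 0.54925
adj(I−A) = Cᵀ =
  [ 0.8450   0.3300   0.2700]
  [ 0.4225   0.8150   0.1675]
  [ 0.4225   0.2300   0.6875]
(I − A)⁻¹ = adj(I−A) / det(I−A) ≈
  [   1.5385     0.6008     0.4916]
  [   0.7692     1.4838     0.3050]
  [   0.7692     0.4188     1.2517]
x = (I − A)⁻¹ d = adj(I−A)·d / det(I−A), with det(I−A) = 0.54925:
  x_1 = (0.8450·370 + 0.3300·480 + 0.2700·70) / 0.54925 = 489.95 / 0.54925 ≈ 892.03
  x_2 = (0.4225·370 + 0.8150·480 + 0.1675·70) / 0.54925 = 559.25 / 0.54925 ≈ 1018.21
  x_3 = (0.4225·370 + 0.2300·480 + 0.6875·70) / 0.54925 = 314.85 / 0.54925 ≈ 573.24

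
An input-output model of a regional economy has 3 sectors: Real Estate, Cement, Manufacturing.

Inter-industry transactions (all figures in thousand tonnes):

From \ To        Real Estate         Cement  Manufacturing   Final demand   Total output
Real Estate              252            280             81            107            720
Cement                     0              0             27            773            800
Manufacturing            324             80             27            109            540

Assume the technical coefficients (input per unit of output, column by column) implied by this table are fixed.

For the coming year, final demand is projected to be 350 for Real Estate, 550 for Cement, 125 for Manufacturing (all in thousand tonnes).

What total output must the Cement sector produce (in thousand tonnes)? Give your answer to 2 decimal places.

Technical coefficients a_ij = z_ij / X_j:
  a_RR = 252/720 = 0.35, a_CR = 0/720 = 0.00, a_MR = 324/720 = 0.45
  a_RC = 280/800 = 0.35, a_CC = 0/800 = 0.00, a_MC = 80/800 = 0.10
  a_RM = 81/540 = 0.15, a_CM = 27/540 = 0.05, a_MM = 27/540 = 0.05
I − A =
  [   0.65    -0.35    -0.15]
  [   0.00     1.00    -0.05]
  [  -0.45    -0.10     0.95]
Cofactors of I−A, C_ij = (−1)^(i+j)·(minor ij) (rows/columns in the sector order above):
  C_11 = (1.00)(0.95) − (-0.05)(-0.10) = 0.9450
  C_12 = −[(0.00)(0.95) − (-0.05)(-0.45)] = 0.0225
  C_13 = (0.00)(-0.10) − (1.00)(-0.45) = 0.4500
  C_21 = −[(-0.35)(0.95) − (-0.15)(-0.10)] = 0.3475
  C_22 = (0.65)(0.95) − (-0.15)(-0.45) = 0.5500
  C_23 = −[(0.65)(-0.10) − (-0.35)(-0.45)] = 0.2225
  C_31 = (-0.35)(-0.05) − (-0.15)(1.00) = 0.1675
  C_32 = −[(0.65)(-0.05) − (-0.15)(0.00)] = 0.0325
  C_33 = (0.65)(1.00) − (-0.35)(0.00) = 0.6500
det(I−A) = Σ_j (I−A)_1j·C_1j = (0.65)(0.9450) + (-0.35)(0.0225) + (-0.15)(0.4500) = 0.538875
adj(I−A) = Cᵀ =
  [ 0.9450   0.3475   0.1675]
  [ 0.0225   0.5500   0.0325]
  [ 0.4500   0.2225   0.6500]
(I − A)⁻¹ = adj(I−A) / det(I−A) ≈
  [   1.7537     0.6449     0.3108]
  [   0.0418     1.0206     0.0603]
  [   0.8351     0.4129     1.2062]
x = (I − A)⁻¹ d = adj(I−A)·d / det(I−A), with det(I−A) = 0.538875:
  x_R = (0.9450·350 + 0.3475·550 + 0.1675·125) / 0.538875 = 542.8125 / 0.538875 ≈ 1007.31
  x_C = (0.0225·350 + 0.5500·550 + 0.0325·125) / 0.538875 = 314.4375 / 0.538875 ≈ 583.51
  x_M = (0.4500·350 + 0.2225·550 + 0.6500·125) / 0.538875 = 361.125 / 0.538875 ≈ 670.15

x_C = 583.51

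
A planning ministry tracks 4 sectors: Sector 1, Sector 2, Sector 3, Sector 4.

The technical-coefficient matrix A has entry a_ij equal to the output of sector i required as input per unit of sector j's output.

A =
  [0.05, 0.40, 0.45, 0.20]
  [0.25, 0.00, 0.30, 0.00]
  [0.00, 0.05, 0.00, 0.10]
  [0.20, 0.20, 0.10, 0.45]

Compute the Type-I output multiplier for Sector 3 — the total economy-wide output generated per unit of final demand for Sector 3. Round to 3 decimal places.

I − A =
  [   0.95    -0.40    -0.45    -0.20]
  [  -0.25     1.00    -0.30     0.00]
  [   0.00    -0.05     1.00    -0.10]
  [  -0.20    -0.20    -0.10     0.55]
Compute the cofactors C_ij = (−1)^(i+j)·(3×3 minor ij) of I−A; the adjugate is their transpose:
adj(I−A) = Cᵀ =
  [ 0.525750   0.278375   0.345500   0.254000]
  [ 0.141000   0.464000   0.211625   0.089750]
  [ 0.031875   0.051125   0.417500   0.087500]
  [ 0.248250   0.279250   0.278500   0.830125]
det(I−A) = Σ_j (I−A)_1j·C_1j = (0.95)(0.525750) + (-0.40)(0.141000) + (-0.45)(0.031875) + (-0.20)(0.248250) = 0.37906875
(I − A)⁻¹ = adj(I−A) / det(I−A) ≈
  [   1.3870     0.7344     0.9114     0.6701]
  [   0.3720     1.2241     0.5583     0.2368]
  [   0.0841     0.1349     1.1014     0.2308]
  [   0.6549     0.7367     0.7347     2.1899]
The output multiplier for sector j is the column-j sum of the Leontief inverse (I − A)⁻¹ = adj(I−A) / det(I−A).
Column 3 of adj(I−A): (0.345500, 0.211625, 0.417500, 0.278500); det(I−A) = 0.37906875.
m_3 = (0.345500 + 0.211625 + 0.417500 + 0.278500) / 0.37906875 = 1.253125 / 0.37906875 ≈ 3.306.

m_3 = 3.306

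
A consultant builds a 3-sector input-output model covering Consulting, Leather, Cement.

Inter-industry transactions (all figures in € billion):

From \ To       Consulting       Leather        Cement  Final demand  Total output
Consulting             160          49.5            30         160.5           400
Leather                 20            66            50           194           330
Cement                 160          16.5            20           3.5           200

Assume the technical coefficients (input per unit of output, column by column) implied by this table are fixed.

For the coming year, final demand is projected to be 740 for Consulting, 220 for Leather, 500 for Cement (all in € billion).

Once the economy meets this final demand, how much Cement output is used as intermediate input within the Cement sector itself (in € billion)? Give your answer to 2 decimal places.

Technical coefficients a_ij = z_ij / X_j:
  a_11 = 160/400 = 0.40, a_21 = 20/400 = 0.05, a_31 = 160/400 = 0.40
  a_12 = 49.5/330 = 0.15, a_22 = 66/330 = 0.20, a_32 = 16.5/330 = 0.05
  a_13 = 30/200 = 0.15, a_23 = 50/200 = 0.25, a_33 = 20/200 = 0.10
I − A =
  [   0.60    -0.15    -0.15]
  [  -0.05     0.80    -0.25]
  [  -0.40    -0.05     0.90]
Cofactors of I−A, C_ij = (−1)^(i+j)·(minor ij) (rows/columns in the sector order above):
  C_11 = (0.80)(0.90) − (-0.25)(-0.05) = 0.7075
  C_12 = −[(-0.05)(0.90) − (-0.25)(-0.40)] = 0.1450
  C_13 = (-0.05)(-0.05) − (0.80)(-0.40) = 0.3225
  C_21 = −[(-0.15)(0.90) − (-0.15)(-0.05)] = 0.1425
  C_22 = (0.60)(0.90) − (-0.15)(-0.40) = 0.4800
  C_23 = −[(0.60)(-0.05) − (-0.15)(-0.40)] = 0.0900
  C_31 = (-0.15)(-0.25) − (-0.15)(0.80) = 0.1575
  C_32 = −[(0.60)(-0.25) − (-0.15)(-0.05)] = 0.1575
  C_33 = (0.60)(0.80) − (-0.15)(-0.05) = 0.4725
det(I−A) = Σ_j (I−A)_1j·C_1j = (0.60)(0.7075) + (-0.15)(0.1450) + (-0.15)(0.3225) = 0.354375
adj(I−A) = Cᵀ =
  [ 0.7075   0.1425   0.1575]
  [ 0.1450   0.4800   0.1575]
  [ 0.3225   0.0900   0.4725]
(I − A)⁻¹ = adj(I−A) / det(I−A) ≈
  [   1.9965     0.4021     0.4444]
  [   0.4092     1.3545     0.4444]
  [   0.9101     0.2540     1.3333]
First solve x = (I − A)⁻¹ d = adj(I−A)·d / det(I−A); in particular x_3 = (0.3225·740 + 0.0900·220 + 0.4725·500) / 0.354375 = 494.70 / 0.354375 ≈ 1395.9788.
Intermediate flow from 3 to 3: z_33 = a_33 · x_3 = 0.10 × 494.70 / 0.354375 = 49.47 / 0.354375 ≈ 139.60.

z_33 = 139.60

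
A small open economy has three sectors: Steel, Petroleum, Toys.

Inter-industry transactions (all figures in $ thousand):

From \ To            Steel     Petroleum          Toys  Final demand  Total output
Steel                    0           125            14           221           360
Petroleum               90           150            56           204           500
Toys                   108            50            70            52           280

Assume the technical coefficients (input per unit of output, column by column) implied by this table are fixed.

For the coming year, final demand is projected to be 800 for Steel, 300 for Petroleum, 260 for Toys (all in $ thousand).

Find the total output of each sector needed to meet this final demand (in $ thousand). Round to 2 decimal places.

Technical coefficients a_ij = z_ij / X_j:
  a_SS = 0/360 = 0.00, a_PS = 90/360 = 0.25, a_TS = 108/360 = 0.30
  a_SP = 125/500 = 0.25, a_PP = 150/500 = 0.30, a_TP = 50/500 = 0.10
  a_ST = 14/280 = 0.05, a_PT = 56/280 = 0.20, a_TT = 70/280 = 0.25
I − A =
  [   1.00    -0.25    -0.05]
  [  -0.25     0.70    -0.20]
  [  -0.30    -0.10     0.75]
Cofactors of I−A, C_ij = (−1)^(i+j)·(minor ij) (rows/columns in the sector order above):
  C_11 = (0.70)(0.75) − (-0.20)(-0.10) = 0.5050
  C_12 = −[(-0.25)(0.75) − (-0.20)(-0.30)] = 0.2475
  C_13 = (-0.25)(-0.10) − (0.70)(-0.30) = 0.2350
  C_21 = −[(-0.25)(0.75) − (-0.05)(-0.10)] = 0.1925
  C_22 = (1.00)(0.75) − (-0.05)(-0.30) = 0.7350
  C_23 = −[(1.00)(-0.10) − (-0.25)(-0.30)] = 0.1750
  C_31 = (-0.25)(-0.20) − (-0.05)(0.70) = 0.0850
  C_32 = −[(1.00)(-0.20) − (-0.05)(-0.25)] = 0.2125
  C_33 = (1.00)(0.70) − (-0.25)(-0.25) = 0.6375
det(I−A) = Σ_j (I−A)_1j·C_1j = (1.00)(0.5050) + (-0.25)(0.2475) + (-0.05)(0.2350) = 0.431375
adj(I−A) = Cᵀ =
  [ 0.5050   0.1925   0.0850]
  [ 0.2475   0.7350   0.2125]
  [ 0.2350   0.1750   0.6375]
(I − A)⁻¹ = adj(I−A) / det(I−A) ≈
  [   1.1707     0.4462     0.1970]
  [   0.5737     1.7039     0.4926]
  [   0.5448     0.4057     1.4778]
x = (I − A)⁻¹ d = adj(I−A)·d / det(I−A), with det(I−A) = 0.431375:
  x_S = (0.5050·800 + 0.1925·300 + 0.0850·260) / 0.431375 = 483.85 / 0.431375 ≈ 1121.65
  x_P = (0.2475·800 + 0.7350·300 + 0.2125·260) / 0.431375 = 473.75 / 0.431375 ≈ 1098.23
  x_T = (0.2350·800 + 0.1750·300 + 0.6375·260) / 0.431375 = 406.25 / 0.431375 ≈ 941.76

x_S = 1121.65, x_P = 1098.23, x_T = 941.76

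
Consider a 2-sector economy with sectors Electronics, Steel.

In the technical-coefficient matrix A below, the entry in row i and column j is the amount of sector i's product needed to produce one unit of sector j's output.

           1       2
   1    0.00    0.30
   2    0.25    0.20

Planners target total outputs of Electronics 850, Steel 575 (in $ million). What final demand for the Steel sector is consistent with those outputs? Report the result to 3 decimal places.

d_2 = 247.500

I − A =
  [   1.00    -0.30]
  [  -0.25     0.80]
d = (I − A) x:
  d_1 = (+1.00)·850 + (-0.30)·575 = 677.500
  d_2 = (-0.25)·850 + (+0.80)·575 = 247.500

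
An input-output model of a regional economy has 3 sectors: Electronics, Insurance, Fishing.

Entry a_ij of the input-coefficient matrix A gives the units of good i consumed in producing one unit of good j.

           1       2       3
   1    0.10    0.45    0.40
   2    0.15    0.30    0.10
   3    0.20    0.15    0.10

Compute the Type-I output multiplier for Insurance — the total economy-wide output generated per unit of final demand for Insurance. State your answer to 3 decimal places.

m_2 = 3.391

I − A =
  [   0.90    -0.45    -0.40]
  [  -0.15     0.70    -0.10]
  [  -0.20    -0.15     0.90]
Cofactors of I−A, C_ij = (−1)^(i+j)·(minor ij) (rows/columns in the sector order above):
  C_11 = (0.70)(0.90) − (-0.10)(-0.15) = 0.6150
  C_12 = −[(-0.15)(0.90) − (-0.10)(-0.20)] = 0.1550
  C_13 = (-0.15)(-0.15) − (0.70)(-0.20) = 0.1625
  C_21 = −[(-0.45)(0.90) − (-0.40)(-0.15)] = 0.4650
  C_22 = (0.90)(0.90) − (-0.40)(-0.20) = 0.7300
  C_23 = −[(0.90)(-0.15) − (-0.45)(-0.20)] = 0.2250
  C_31 = (-0.45)(-0.10) − (-0.40)(0.70) = 0.3250
  C_32 = −[(0.90)(-0.10) − (-0.40)(-0.15)] = 0.1500
  C_33 = (0.90)(0.70) − (-0.45)(-0.15) = 0.5625
det(I−A) = Σ_j (I−A)_1j·C_1j = (0.90)(0.6150) + (-0.45)(0.1550) + (-0.40)(0.1625) = 0.41875
adj(I−A) = Cᵀ =
  [ 0.6150   0.4650   0.3250]
  [ 0.1550   0.7300   0.1500]
  [ 0.1625   0.2250   0.5625]
(I − A)⁻¹ = adj(I−A) / det(I−A) ≈
  [   1.4687     1.1104     0.7761]
  [   0.3701     1.7433     0.3582]
  [   0.3881     0.5373     1.3433]
The output multiplier for sector j is the column-j sum of the Leontief inverse (I − A)⁻¹ = adj(I−A) / det(I−A).
Column 2 of adj(I−A): (0.4650, 0.7300, 0.2250); det(I−A) = 0.41875.
m_2 = (0.4650 + 0.7300 + 0.2250) / 0.41875 = 1.42 / 0.41875 ≈ 3.391.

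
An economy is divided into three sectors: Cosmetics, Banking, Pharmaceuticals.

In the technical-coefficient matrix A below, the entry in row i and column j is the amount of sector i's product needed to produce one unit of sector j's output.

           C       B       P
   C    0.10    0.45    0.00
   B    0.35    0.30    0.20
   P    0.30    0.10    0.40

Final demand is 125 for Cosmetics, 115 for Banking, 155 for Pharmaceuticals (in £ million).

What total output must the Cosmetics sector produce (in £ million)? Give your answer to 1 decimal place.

I − A =
  [   0.90    -0.45     0.00]
  [  -0.35     0.70    -0.20]
  [  -0.30    -0.10     0.60]
Cofactors of I−A, C_ij = (−1)^(i+j)·(minor ij) (rows/columns in the sector order above):
  C_11 = (0.70)(0.60) − (-0.20)(-0.10) = 0.4000
  C_12 = −[(-0.35)(0.60) − (-0.20)(-0.30)] = 0.2700
  C_13 = (-0.35)(-0.10) − (0.70)(-0.30) = 0.2450
  C_21 = −[(-0.45)(0.60) − (0.00)(-0.10)] = 0.2700
  C_22 = (0.90)(0.60) − (0.00)(-0.30) = 0.5400
  C_23 = −[(0.90)(-0.10) − (-0.45)(-0.30)] = 0.2250
  C_31 = (-0.45)(-0.20) − (0.00)(0.70) = 0.0900
  C_32 = −[(0.90)(-0.20) − (0.00)(-0.35)] = 0.1800
  C_33 = (0.90)(0.70) − (-0.45)(-0.35) = 0.4725
det(I−A) = Σ_j (I−A)_1j·C_1j = (0.90)(0.4000) + (-0.45)(0.2700) + (0.00)(0.2450) = 0.2385
adj(I−A) = Cᵀ =
  [ 0.4000   0.2700   0.0900]
  [ 0.2700   0.5400   0.1800]
  [ 0.2450   0.2250   0.4725]
(I − A)⁻¹ = adj(I−A) / det(I−A) ≈
  [   1.6771     1.1321     0.3774]
  [   1.1321     2.2642     0.7547]
  [   1.0273     0.9434     1.9811]
x = (I − A)⁻¹ d = adj(I−A)·d / det(I−A), with det(I−A) = 0.2385:
  x_C = (0.4000·125 + 0.2700·115 + 0.0900·155) / 0.2385 = 95.00 / 0.2385 ≈ 398.3
  x_B = (0.2700·125 + 0.5400·115 + 0.1800·155) / 0.2385 = 123.75 / 0.2385 ≈ 518.9
  x_P = (0.2450·125 + 0.2250·115 + 0.4725·155) / 0.2385 = 129.7375 / 0.2385 ≈ 544.0

x_C = 398.3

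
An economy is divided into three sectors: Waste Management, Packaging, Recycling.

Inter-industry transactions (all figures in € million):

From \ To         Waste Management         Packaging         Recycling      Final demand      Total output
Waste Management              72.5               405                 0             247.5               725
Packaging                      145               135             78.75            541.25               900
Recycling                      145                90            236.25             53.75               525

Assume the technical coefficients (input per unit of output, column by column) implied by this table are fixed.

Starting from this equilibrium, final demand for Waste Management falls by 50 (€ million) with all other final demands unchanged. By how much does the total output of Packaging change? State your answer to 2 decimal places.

Δx_2 = -20.33

Technical coefficients a_ij = z_ij / X_j:
  a_11 = 72.5/725 = 0.10, a_21 = 145/725 = 0.20, a_31 = 145/725 = 0.20
  a_12 = 405/900 = 0.45, a_22 = 135/900 = 0.15, a_32 = 90/900 = 0.10
  a_13 = 0/525 = 0.00, a_23 = 78.75/525 = 0.15, a_33 = 236.25/525 = 0.45
I − A =
  [   0.90    -0.45     0.00]
  [  -0.20     0.85    -0.15]
  [  -0.20    -0.10     0.55]
Cofactors of I−A, C_ij = (−1)^(i+j)·(minor ij) (rows/columns in the sector order above):
  C_11 = (0.85)(0.55) − (-0.15)(-0.10) = 0.4525
  C_12 = −[(-0.20)(0.55) − (-0.15)(-0.20)] = 0.1400
  C_13 = (-0.20)(-0.10) − (0.85)(-0.20) = 0.1900
  C_21 = −[(-0.45)(0.55) − (0.00)(-0.10)] = 0.2475
  C_22 = (0.90)(0.55) − (0.00)(-0.20) = 0.4950
  C_23 = −[(0.90)(-0.10) − (-0.45)(-0.20)] = 0.1800
  C_31 = (-0.45)(-0.15) − (0.00)(0.85) = 0.0675
  C_32 = −[(0.90)(-0.15) − (0.00)(-0.20)] = 0.1350
  C_33 = (0.90)(0.85) − (-0.45)(-0.20) = 0.6750
det(I−A) = Σ_j (I−A)_1j·C_1j = (0.90)(0.4525) + (-0.45)(0.1400) + (0.00)(0.1900) = 0.34425
adj(I−A) = Cᵀ =
  [ 0.4525   0.2475   0.0675]
  [ 0.1400   0.4950   0.1350]
  [ 0.1900   0.1800   0.6750]
(I − A)⁻¹ = adj(I−A) / det(I−A) ≈
  [   1.3145     0.7190     0.1961]
  [   0.4067     1.4379     0.3922]
  [   0.5519     0.5229     1.9608]
Δx = (I − A)⁻¹ Δd with Δd having -50 in the Waste Management component and 0 elsewhere.
So Δx_2 = L_21 · (-50), where L_21 = adj(I−A)_21 / det(I−A) = 0.1400 / 0.34425.
Δx_2 = 0.1400 × (-50) / 0.34425 = -7.00 / 0.34425 ≈ -20.33.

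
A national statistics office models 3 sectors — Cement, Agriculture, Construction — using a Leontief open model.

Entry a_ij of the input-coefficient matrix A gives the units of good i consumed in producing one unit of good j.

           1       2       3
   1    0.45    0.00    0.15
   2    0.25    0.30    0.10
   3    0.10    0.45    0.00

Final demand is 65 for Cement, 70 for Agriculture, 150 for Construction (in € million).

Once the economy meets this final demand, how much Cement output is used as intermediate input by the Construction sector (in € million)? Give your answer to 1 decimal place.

z_13 = 39.2

I − A =
  [   0.55     0.00    -0.15]
  [  -0.25     0.70    -0.10]
  [  -0.10    -0.45     1.00]
Cofactors of I−A, C_ij = (−1)^(i+j)·(minor ij) (rows/columns in the sector order above):
  C_11 = (0.70)(1.00) − (-0.10)(-0.45) = 0.6550
  C_12 = −[(-0.25)(1.00) − (-0.10)(-0.10)] = 0.2600
  C_13 = (-0.25)(-0.45) − (0.70)(-0.10) = 0.1825
  C_21 = −[(0.00)(1.00) − (-0.15)(-0.45)] = 0.0675
  C_22 = (0.55)(1.00) − (-0.15)(-0.10) = 0.5350
  C_23 = −[(0.55)(-0.45) − (0.00)(-0.10)] = 0.2475
  C_31 = (0.00)(-0.10) − (-0.15)(0.70) = 0.1050
  C_32 = −[(0.55)(-0.10) − (-0.15)(-0.25)] = 0.0925
  C_33 = (0.55)(0.70) − (0.00)(-0.25) = 0.3850
det(I−A) = Σ_j (I−A)_1j·C_1j = (0.55)(0.6550) + (0.00)(0.2600) + (-0.15)(0.1825) = 0.332875
adj(I−A) = Cᵀ =
  [ 0.6550   0.0675   0.1050]
  [ 0.2600   0.5350   0.0925]
  [ 0.1825   0.2475   0.3850]
(I − A)⁻¹ = adj(I−A) / det(I−A) ≈
  [   1.9677     0.2028     0.3154]
  [   0.7811     1.6072     0.2779]
  [   0.5483     0.7435     1.1566]
First solve x = (I − A)⁻¹ d = adj(I−A)·d / det(I−A); in particular x_3 = (0.1825·65 + 0.2475·70 + 0.3850·150) / 0.332875 = 86.9375 / 0.332875 ≈ 261.172.
Intermediate flow from 1 to 3: z_13 = a_13 · x_3 = 0.15 × 86.9375 / 0.332875 = 13.040625 / 0.332875 ≈ 39.2.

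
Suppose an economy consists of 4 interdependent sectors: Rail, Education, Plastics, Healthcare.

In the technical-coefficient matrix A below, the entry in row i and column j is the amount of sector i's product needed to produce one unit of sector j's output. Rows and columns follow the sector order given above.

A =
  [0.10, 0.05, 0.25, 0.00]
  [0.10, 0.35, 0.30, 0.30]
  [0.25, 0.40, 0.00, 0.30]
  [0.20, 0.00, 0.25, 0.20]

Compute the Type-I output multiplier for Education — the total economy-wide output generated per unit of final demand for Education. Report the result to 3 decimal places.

I − A =
  [   0.90    -0.05    -0.25     0.00]
  [  -0.10     0.65    -0.30    -0.30]
  [  -0.25    -0.40     1.00    -0.30]
  [  -0.20     0.00    -0.25     0.80]
Compute the cofactors C_ij = (−1)^(i+j)·(3×3 minor ij) of I−A; the adjugate is their transpose:
adj(I−A) = Cᵀ =
  [ 0.345250   0.116250   0.145750   0.098250]
  [ 0.229250   0.587500   0.318500   0.339750]
  [ 0.225000   0.301000   0.461000   0.285750]
  [ 0.156625   0.123125   0.180500   0.417625]
det(I−A) = Σ_j (I−A)_1j·C_1j = (0.90)(0.345250) + (-0.05)(0.229250) + (-0.25)(0.225000) + (0.00)(0.156625) = 0.2430125
(I − A)⁻¹ = adj(I−A) / det(I−A) ≈
  [   1.4207     0.4784     0.5998     0.4043]
  [   0.9434     2.4176     1.3106     1.3981]
  [   0.9259     1.2386     1.8970     1.1759]
  [   0.6445     0.5067     0.7428     1.7185]
The output multiplier for sector j is the column-j sum of the Leontief inverse (I − A)⁻¹ = adj(I−A) / det(I−A).
Column E of adj(I−A): (0.116250, 0.587500, 0.301000, 0.123125); det(I−A) = 0.2430125.
m_E = (0.116250 + 0.587500 + 0.301000 + 0.123125) / 0.2430125 = 1.127875 / 0.2430125 ≈ 4.641.

m_E = 4.641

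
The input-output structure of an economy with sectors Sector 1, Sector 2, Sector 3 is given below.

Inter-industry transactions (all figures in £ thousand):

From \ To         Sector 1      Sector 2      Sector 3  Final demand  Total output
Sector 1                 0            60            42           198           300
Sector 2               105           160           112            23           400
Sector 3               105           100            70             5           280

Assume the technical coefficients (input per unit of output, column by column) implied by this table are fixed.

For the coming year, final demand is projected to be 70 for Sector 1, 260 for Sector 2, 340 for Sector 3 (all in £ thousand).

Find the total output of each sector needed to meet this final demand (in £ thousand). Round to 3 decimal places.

x_1 = 467.347, x_2 = 1483.163, x_3 = 1165.816

Technical coefficients a_ij = z_ij / X_j:
  a_11 = 0/300 = 0.00, a_21 = 105/300 = 0.35, a_31 = 105/300 = 0.35
  a_12 = 60/400 = 0.15, a_22 = 160/400 = 0.40, a_32 = 100/400 = 0.25
  a_13 = 42/280 = 0.15, a_23 = 112/280 = 0.40, a_33 = 70/280 = 0.25
I − A =
  [   1.00    -0.15    -0.15]
  [  -0.35     0.60    -0.40]
  [  -0.35    -0.25     0.75]
Cofactors of I−A, C_ij = (−1)^(i+j)·(minor ij) (rows/columns in the sector order above):
  C_11 = (0.60)(0.75) − (-0.40)(-0.25) = 0.3500
  C_12 = −[(-0.35)(0.75) − (-0.40)(-0.35)] = 0.4025
  C_13 = (-0.35)(-0.25) − (0.60)(-0.35) = 0.2975
  C_21 = −[(-0.15)(0.75) − (-0.15)(-0.25)] = 0.1500
  C_22 = (1.00)(0.75) − (-0.15)(-0.35) = 0.6975
  C_23 = −[(1.00)(-0.25) − (-0.15)(-0.35)] = 0.3025
  C_31 = (-0.15)(-0.40) − (-0.15)(0.60) = 0.1500
  C_32 = −[(1.00)(-0.40) − (-0.15)(-0.35)] = 0.4525
  C_33 = (1.00)(0.60) − (-0.15)(-0.35) = 0.5475
det(I−A) = Σ_j (I−A)_1j·C_1j = (1.00)(0.3500) + (-0.15)(0.4025) + (-0.15)(0.2975) = 0.2450
adj(I−A) = Cᵀ =
  [ 0.3500   0.1500   0.1500]
  [ 0.4025   0.6975   0.4525]
  [ 0.2975   0.3025   0.5475]
(I − A)⁻¹ = adj(I−A) / det(I−A) ≈
  [   1.4286     0.6122     0.6122]
  [   1.6429     2.8469     1.8469]
  [   1.2143     1.2347     2.2347]
x = (I − A)⁻¹ d = adj(I−A)·d / det(I−A), with det(I−A) = 0.2450:
  x_1 = (0.3500·70 + 0.1500·260 + 0.1500·340) / 0.2450 = 114.50 / 0.2450 ≈ 467.347
  x_2 = (0.4025·70 + 0.6975·260 + 0.4525·340) / 0.2450 = 363.375 / 0.2450 ≈ 1483.163
  x_3 = (0.2975·70 + 0.3025·260 + 0.5475·340) / 0.2450 = 285.625 / 0.2450 ≈ 1165.816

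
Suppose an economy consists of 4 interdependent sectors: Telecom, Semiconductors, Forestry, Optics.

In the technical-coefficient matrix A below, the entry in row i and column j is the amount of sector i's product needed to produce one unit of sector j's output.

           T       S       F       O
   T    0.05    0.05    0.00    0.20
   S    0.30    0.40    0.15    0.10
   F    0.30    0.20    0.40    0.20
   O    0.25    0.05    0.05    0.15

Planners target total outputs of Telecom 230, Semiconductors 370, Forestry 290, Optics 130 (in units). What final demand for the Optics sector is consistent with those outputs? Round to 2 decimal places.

d_O = 20.00

I − A =
  [   0.95    -0.05     0.00    -0.20]
  [  -0.30     0.60    -0.15    -0.10]
  [  -0.30    -0.20     0.60    -0.20]
  [  -0.25    -0.05    -0.05     0.85]
d = (I − A) x:
  d_T = (+0.95)·230 + (-0.05)·370 + (+0.00)·290 + (-0.20)·130 = 174.00
  d_S = (-0.30)·230 + (+0.60)·370 + (-0.15)·290 + (-0.10)·130 = 96.50
  d_F = (-0.30)·230 + (-0.20)·370 + (+0.60)·290 + (-0.20)·130 = 5.00
  d_O = (-0.25)·230 + (-0.05)·370 + (-0.05)·290 + (+0.85)·130 = 20.00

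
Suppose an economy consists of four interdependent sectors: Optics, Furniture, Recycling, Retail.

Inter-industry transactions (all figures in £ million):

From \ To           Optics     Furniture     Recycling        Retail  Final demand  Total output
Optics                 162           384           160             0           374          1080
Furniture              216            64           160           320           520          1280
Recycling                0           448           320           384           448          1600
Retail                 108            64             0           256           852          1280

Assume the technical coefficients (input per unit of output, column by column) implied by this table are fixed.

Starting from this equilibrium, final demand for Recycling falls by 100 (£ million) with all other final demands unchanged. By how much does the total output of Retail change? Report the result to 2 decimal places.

Technical coefficients a_ij = z_ij / X_j:
  a_11 = 162/1080 = 0.15, a_21 = 216/1080 = 0.20, a_31 = 0/1080 = 0.00, a_41 = 108/1080 = 0.10
  a_12 = 384/1280 = 0.30, a_22 = 64/1280 = 0.05, a_32 = 448/1280 = 0.35, a_42 = 64/1280 = 0.05
  a_13 = 160/1600 = 0.10, a_23 = 160/1600 = 0.10, a_33 = 320/1600 = 0.20, a_43 = 0/1600 = 0.00
  a_14 = 0/1280 = 0.00, a_24 = 320/1280 = 0.25, a_34 = 384/1280 = 0.30, a_44 = 256/1280 = 0.20
I − A =
  [   0.85    -0.30    -0.10     0.00]
  [  -0.20     0.95    -0.10    -0.25]
  [   0.00    -0.35     0.80    -0.30]
  [  -0.10    -0.05     0.00     0.80]
Compute the cofactors C_ij = (−1)^(i+j)·(3×3 minor ij) of I−A; the adjugate is their transpose:
adj(I−A) = Cᵀ =
  [ 0.568500   0.221500   0.098750   0.106250]
  [ 0.151000   0.541000   0.086500   0.201500]
  [ 0.096250   0.259750   0.579875   0.298625]
  [ 0.080500   0.061500   0.017750   0.561250]
det(I−A) = Σ_j (I−A)_1j·C_1j = (0.85)(0.568500) + (-0.30)(0.151000) + (-0.10)(0.096250) + (0.00)(0.080500) = 0.4283
(I − A)⁻¹ = adj(I−A) / det(I−A) ≈
  [   1.3273     0.5172     0.2306     0.2481]
  [   0.3526     1.2631     0.2020     0.4705]
  [   0.2247     0.6065     1.3539     0.6972]
  [   0.1880     0.1436     0.0414     1.3104]
Δx = (I − A)⁻¹ Δd with Δd having -100 in the Recycling component and 0 elsewhere.
So Δx_4 = L_43 · (-100), where L_43 = adj(I−A)_43 / det(I−A) = 0.017750 / 0.4283.
Δx_4 = 0.017750 × (-100) / 0.4283 = -1.775 / 0.4283 ≈ -4.14.

Δx_4 = -4.14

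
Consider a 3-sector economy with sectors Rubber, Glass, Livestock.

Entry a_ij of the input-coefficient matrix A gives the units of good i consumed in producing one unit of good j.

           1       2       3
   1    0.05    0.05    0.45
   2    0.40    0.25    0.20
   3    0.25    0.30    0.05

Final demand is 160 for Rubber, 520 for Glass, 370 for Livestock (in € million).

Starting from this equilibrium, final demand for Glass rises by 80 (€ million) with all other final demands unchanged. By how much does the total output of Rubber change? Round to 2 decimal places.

Δx_1 = 31.74

I − A =
  [   0.95    -0.05    -0.45]
  [  -0.40     0.75    -0.20]
  [  -0.25    -0.30     0.95]
Cofactors of I−A, C_ij = (−1)^(i+j)·(minor ij) (rows/columns in the sector order above):
  C_11 = (0.75)(0.95) − (-0.20)(-0.30) = 0.6525
  C_12 = −[(-0.40)(0.95) − (-0.20)(-0.25)] = 0.4300
  C_13 = (-0.40)(-0.30) − (0.75)(-0.25) = 0.3075
  C_21 = −[(-0.05)(0.95) − (-0.45)(-0.30)] = 0.1825
  C_22 = (0.95)(0.95) − (-0.45)(-0.25) = 0.7900
  C_23 = −[(0.95)(-0.30) − (-0.05)(-0.25)] = 0.2975
  C_31 = (-0.05)(-0.20) − (-0.45)(0.75) = 0.3475
  C_32 = −[(0.95)(-0.20) − (-0.45)(-0.40)] = 0.3700
  C_33 = (0.95)(0.75) − (-0.05)(-0.40) = 0.6925
det(I−A) = Σ_j (I−A)_1j·C_1j = (0.95)(0.6525) + (-0.05)(0.4300) + (-0.45)(0.3075) = 0.4600
adj(I−A) = Cᵀ =
  [ 0.6525   0.1825   0.3475]
  [ 0.4300   0.7900   0.3700]
  [ 0.3075   0.2975   0.6925]
(I − A)⁻¹ = adj(I−A) / det(I−A) ≈
  [   1.4185     0.3967     0.7554]
  [   0.9348     1.7174     0.8043]
  [   0.6685     0.6467     1.5054]
Δx = (I − A)⁻¹ Δd with Δd having +80 in the Glass component and 0 elsewhere.
So Δx_1 = L_12 · (+80), where L_12 = adj(I−A)_12 / det(I−A) = 0.1825 / 0.4600.
Δx_1 = 0.1825 × (+80) / 0.4600 = 14.60 / 0.4600 ≈ 31.74.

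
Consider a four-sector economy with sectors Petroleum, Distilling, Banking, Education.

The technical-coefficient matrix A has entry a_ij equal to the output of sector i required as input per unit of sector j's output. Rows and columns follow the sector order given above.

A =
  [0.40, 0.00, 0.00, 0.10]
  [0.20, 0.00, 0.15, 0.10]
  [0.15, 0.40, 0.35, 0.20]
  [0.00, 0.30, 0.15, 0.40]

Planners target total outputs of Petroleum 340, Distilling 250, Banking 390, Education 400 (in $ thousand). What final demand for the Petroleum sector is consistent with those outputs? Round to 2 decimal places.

I − A =
  [   0.60     0.00     0.00    -0.10]
  [  -0.20     1.00    -0.15    -0.10]
  [  -0.15    -0.40     0.65    -0.20]
  [   0.00    -0.30    -0.15     0.60]
d = (I − A) x:
  d_P = (+0.60)·340 + (+0.00)·250 + (+0.00)·390 + (-0.10)·400 = 164.00
  d_D = (-0.20)·340 + (+1.00)·250 + (-0.15)·390 + (-0.10)·400 = 83.50
  d_B = (-0.15)·340 + (-0.40)·250 + (+0.65)·390 + (-0.20)·400 = 22.50
  d_E = (+0.00)·340 + (-0.30)·250 + (-0.15)·390 + (+0.60)·400 = 106.50

d_P = 164.00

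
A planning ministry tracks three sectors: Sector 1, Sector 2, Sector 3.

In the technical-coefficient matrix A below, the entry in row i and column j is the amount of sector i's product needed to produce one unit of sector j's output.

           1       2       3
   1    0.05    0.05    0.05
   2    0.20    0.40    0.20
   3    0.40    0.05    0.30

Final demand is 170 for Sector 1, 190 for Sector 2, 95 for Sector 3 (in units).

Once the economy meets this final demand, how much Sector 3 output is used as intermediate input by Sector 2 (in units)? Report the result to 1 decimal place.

z_32 = 24.4

I − A =
  [   0.95    -0.05    -0.05]
  [  -0.20     0.60    -0.20]
  [  -0.40    -0.05     0.70]
Cofactors of I−A, C_ij = (−1)^(i+j)·(minor ij) (rows/columns in the sector order above):
  C_11 = (0.60)(0.70) − (-0.20)(-0.05) = 0.4100
  C_12 = −[(-0.20)(0.70) − (-0.20)(-0.40)] = 0.2200
  C_13 = (-0.20)(-0.05) − (0.60)(-0.40) = 0.2500
  C_21 = −[(-0.05)(0.70) − (-0.05)(-0.05)] = 0.0375
  C_22 = (0.95)(0.70) − (-0.05)(-0.40) = 0.6450
  C_23 = −[(0.95)(-0.05) − (-0.05)(-0.40)] = 0.0675
  C_31 = (-0.05)(-0.20) − (-0.05)(0.60) = 0.0400
  C_32 = −[(0.95)(-0.20) − (-0.05)(-0.20)] = 0.2000
  C_33 = (0.95)(0.60) − (-0.05)(-0.20) = 0.5600
det(I−A) = Σ_j (I−A)_1j·C_1j = (0.95)(0.4100) + (-0.05)(0.2200) + (-0.05)(0.2500) = 0.3660
adj(I−A) = Cᵀ =
  [ 0.4100   0.0375   0.0400]
  [ 0.2200   0.6450   0.2000]
  [ 0.2500   0.0675   0.5600]
(I − A)⁻¹ = adj(I−A) / det(I−A) ≈
  [   1.1202     0.1025     0.1093]
  [   0.6011     1.7623     0.5464]
  [   0.6831     0.1844     1.5301]
First solve x = (I − A)⁻¹ d = adj(I−A)·d / det(I−A); in particular x_2 = (0.2200·170 + 0.6450·190 + 0.2000·95) / 0.3660 = 178.95 / 0.3660 ≈ 488.934.
Intermediate flow from 3 to 2: z_32 = a_32 · x_2 = 0.05 × 178.95 / 0.3660 = 8.9475 / 0.3660 ≈ 24.4.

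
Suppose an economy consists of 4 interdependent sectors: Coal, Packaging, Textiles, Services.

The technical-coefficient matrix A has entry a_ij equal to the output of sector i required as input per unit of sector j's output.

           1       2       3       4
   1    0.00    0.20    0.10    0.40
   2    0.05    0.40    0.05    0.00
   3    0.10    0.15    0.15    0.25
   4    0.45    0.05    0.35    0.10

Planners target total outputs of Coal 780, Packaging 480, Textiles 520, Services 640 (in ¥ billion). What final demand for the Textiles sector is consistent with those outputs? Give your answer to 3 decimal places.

d_3 = 132.000

I − A =
  [   1.00    -0.20    -0.10    -0.40]
  [  -0.05     0.60    -0.05     0.00]
  [  -0.10    -0.15     0.85    -0.25]
  [  -0.45    -0.05    -0.35     0.90]
d = (I − A) x:
  d_1 = (+1.00)·780 + (-0.20)·480 + (-0.10)·520 + (-0.40)·640 = 376.000
  d_2 = (-0.05)·780 + (+0.60)·480 + (-0.05)·520 + (+0.00)·640 = 223.000
  d_3 = (-0.10)·780 + (-0.15)·480 + (+0.85)·520 + (-0.25)·640 = 132.000
  d_4 = (-0.45)·780 + (-0.05)·480 + (-0.35)·520 + (+0.90)·640 = 19.000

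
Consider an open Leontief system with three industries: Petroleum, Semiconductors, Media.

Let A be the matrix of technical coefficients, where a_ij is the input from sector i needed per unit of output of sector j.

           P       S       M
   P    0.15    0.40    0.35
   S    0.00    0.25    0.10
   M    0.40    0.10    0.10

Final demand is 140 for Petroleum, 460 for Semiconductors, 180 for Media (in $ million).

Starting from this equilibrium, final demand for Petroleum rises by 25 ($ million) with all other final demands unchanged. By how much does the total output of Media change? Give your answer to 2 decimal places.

Δx_M = 16.88

I − A =
  [   0.85    -0.40    -0.35]
  [   0.00     0.75    -0.10]
  [  -0.40    -0.10     0.90]
Cofactors of I−A, C_ij = (−1)^(i+j)·(minor ij) (rows/columns in the sector order above):
  C_11 = (0.75)(0.90) − (-0.10)(-0.10) = 0.6650
  C_12 = −[(0.00)(0.90) − (-0.10)(-0.40)] = 0.0400
  C_13 = (0.00)(-0.10) − (0.75)(-0.40) = 0.3000
  C_21 = −[(-0.40)(0.90) − (-0.35)(-0.10)] = 0.3950
  C_22 = (0.85)(0.90) − (-0.35)(-0.40) = 0.6250
  C_23 = −[(0.85)(-0.10) − (-0.40)(-0.40)] = 0.2450
  C_31 = (-0.40)(-0.10) − (-0.35)(0.75) = 0.3025
  C_32 = −[(0.85)(-0.10) − (-0.35)(0.00)] = 0.0850
  C_33 = (0.85)(0.75) − (-0.40)(0.00) = 0.6375
det(I−A) = Σ_j (I−A)_1j·C_1j = (0.85)(0.6650) + (-0.40)(0.0400) + (-0.35)(0.3000) = 0.44425
adj(I−A) = Cᵀ =
  [ 0.6650   0.3950   0.3025]
  [ 0.0400   0.6250   0.0850]
  [ 0.3000   0.2450   0.6375]
(I − A)⁻¹ = adj(I−A) / det(I−A) ≈
  [   1.4969     0.8891     0.6809]
  [   0.0900     1.4069     0.1913]
  [   0.6753     0.5515     1.4350]
Δx = (I − A)⁻¹ Δd with Δd having +25 in the Petroleum component and 0 elsewhere.
So Δx_M = L_MP · (+25), where L_MP = adj(I−A)_MP / det(I−A) = 0.3000 / 0.44425.
Δx_M = 0.3000 × (+25) / 0.44425 = 7.50 / 0.44425 ≈ 16.88.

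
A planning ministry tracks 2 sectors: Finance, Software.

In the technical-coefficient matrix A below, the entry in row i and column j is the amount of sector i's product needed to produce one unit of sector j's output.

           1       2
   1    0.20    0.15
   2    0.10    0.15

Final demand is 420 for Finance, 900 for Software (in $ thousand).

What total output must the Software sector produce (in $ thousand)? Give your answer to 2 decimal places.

x_2 = 1145.86

I − A =
  [   0.80    -0.15]
  [  -0.10     0.85]
det(I−A) = (0.80)(0.85) − (-0.15)(-0.10) = 0.6650
adj(I−A) = [[0.85, 0.15], [0.10, 0.80]]
(I − A)⁻¹ = adj(I−A) / det(I−A) ≈
  [   1.2782     0.2256]
  [   0.1504     1.2030]
x = (I − A)⁻¹ d = adj(I−A)·d / det(I−A), with det(I−A) = 0.6650:
  x_1 = (0.85·420 + 0.15·900) / 0.6650 = 492.00 / 0.6650 ≈ 739.85
  x_2 = (0.10·420 + 0.80·900) / 0.6650 = 762.00 / 0.6650 ≈ 1145.86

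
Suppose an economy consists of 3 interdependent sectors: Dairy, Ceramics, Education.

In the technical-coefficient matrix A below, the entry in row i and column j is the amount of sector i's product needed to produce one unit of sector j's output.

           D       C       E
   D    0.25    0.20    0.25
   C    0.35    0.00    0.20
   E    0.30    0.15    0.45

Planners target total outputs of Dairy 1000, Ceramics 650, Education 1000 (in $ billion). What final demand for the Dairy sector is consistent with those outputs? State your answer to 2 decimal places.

I − A =
  [   0.75    -0.20    -0.25]
  [  -0.35     1.00    -0.20]
  [  -0.30    -0.15     0.55]
d = (I − A) x:
  d_D = (+0.75)·1000 + (-0.20)·650 + (-0.25)·1000 = 370.00
  d_C = (-0.35)·1000 + (+1.00)·650 + (-0.20)·1000 = 100.00
  d_E = (-0.30)·1000 + (-0.15)·650 + (+0.55)·1000 = 152.50

d_D = 370.00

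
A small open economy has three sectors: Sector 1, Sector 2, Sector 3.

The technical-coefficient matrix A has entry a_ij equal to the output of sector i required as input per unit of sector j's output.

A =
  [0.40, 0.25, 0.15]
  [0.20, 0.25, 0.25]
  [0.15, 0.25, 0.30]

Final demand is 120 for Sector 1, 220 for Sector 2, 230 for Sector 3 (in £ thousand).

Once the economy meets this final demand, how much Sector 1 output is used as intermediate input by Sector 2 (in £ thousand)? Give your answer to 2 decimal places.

z_12 = 179.82

I − A =
  [   0.60    -0.25    -0.15]
  [  -0.20     0.75    -0.25]
  [  -0.15    -0.25     0.70]
Cofactors of I−A, C_ij = (−1)^(i+j)·(minor ij) (rows/columns in the sector order above):
  C_11 = (0.75)(0.70) − (-0.25)(-0.25) = 0.4625
  C_12 = −[(-0.20)(0.70) − (-0.25)(-0.15)] = 0.1775
  C_13 = (-0.20)(-0.25) − (0.75)(-0.15) = 0.1625
  C_21 = −[(-0.25)(0.70) − (-0.15)(-0.25)] = 0.2125
  C_22 = (0.60)(0.70) − (-0.15)(-0.15) = 0.3975
  C_23 = −[(0.60)(-0.25) − (-0.25)(-0.15)] = 0.1875
  C_31 = (-0.25)(-0.25) − (-0.15)(0.75) = 0.1750
  C_32 = −[(0.60)(-0.25) − (-0.15)(-0.20)] = 0.1800
  C_33 = (0.60)(0.75) − (-0.25)(-0.20) = 0.4000
det(I−A) = Σ_j (I−A)_1j·C_1j = (0.60)(0.4625) + (-0.25)(0.1775) + (-0.15)(0.1625) = 0.20875
adj(I−A) = Cᵀ =
  [ 0.4625   0.2125   0.1750]
  [ 0.1775   0.3975   0.1800]
  [ 0.1625   0.1875   0.4000]
(I − A)⁻¹ = adj(I−A) / det(I−A) ≈
  [   2.2156     1.0180     0.8383]
  [   0.8503     1.9042     0.8623]
  [   0.7784     0.8982     1.9162]
First solve x = (I − A)⁻¹ d = adj(I−A)·d / det(I−A); in particular x_2 = (0.1775·120 + 0.3975·220 + 0.1800·230) / 0.20875 = 150.15 / 0.20875 ≈ 719.2814.
Intermediate flow from 1 to 2: z_12 = a_12 · x_2 = 0.25 × 150.15 / 0.20875 = 37.5375 / 0.20875 ≈ 179.82.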